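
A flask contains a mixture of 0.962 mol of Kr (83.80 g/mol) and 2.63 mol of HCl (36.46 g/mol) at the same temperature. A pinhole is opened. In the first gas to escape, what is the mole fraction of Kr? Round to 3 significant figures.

Rate_i ∝ x_i/√M_i (Graham's law weighted by mole fraction), so the effusate composition follows n_i/√M_i.
x_Kr(eff) = (n_Kr/√M_Kr) / (n_Kr/√M_Kr + n_HCl/√M_HCl)
= (0.962/√83.80) / (0.962/√83.80 + 2.63/√36.46) = 0.1051/(0.1051 + 0.4356) = 0.194.

0.194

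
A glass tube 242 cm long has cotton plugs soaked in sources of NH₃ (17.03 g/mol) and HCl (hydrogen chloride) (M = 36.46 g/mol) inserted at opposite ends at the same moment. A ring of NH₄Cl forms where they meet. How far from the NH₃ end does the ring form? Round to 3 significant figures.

Graham's law gives d_NH₃/d_HCl = rate_NH₃/rate_HCl = √(M_HCl/M_NH₃) = √(36.46/17.03) = 1.463.
With d_NH₃ + d_HCl = 242 cm, d_HCl = 242/(1 + 1.463) = 98.25 cm.
d_NH₃ = 242 − 98.25 = 144 cm.

144 cm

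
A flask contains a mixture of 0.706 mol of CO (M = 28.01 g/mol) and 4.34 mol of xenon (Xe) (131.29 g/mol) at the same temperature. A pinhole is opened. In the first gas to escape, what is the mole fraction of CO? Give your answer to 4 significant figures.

Each component's effusion rate ∝ (its partial pressure)·(1/√M) ∝ n_i/√M_i.
So x_CO in the escaping gas = (n_CO/√M_CO) / Σ(n_i/√M_i)
= (0.706/√28.01) / (0.706/√28.01 + 4.34/√131.29) = 0.1334/(0.1334 + 0.3788) = 0.2605.

0.2605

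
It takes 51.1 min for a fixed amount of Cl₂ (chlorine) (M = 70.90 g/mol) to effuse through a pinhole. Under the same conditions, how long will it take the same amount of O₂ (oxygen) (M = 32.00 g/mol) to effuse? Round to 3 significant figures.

By Graham's law, t_O₂/t_Cl₂ = √(M_O₂/M_Cl₂) = √(32.00/70.90) = √0.4513 = 0.6718.
So the time for O₂ is 51.1 × 0.6718 = 34.3 min.

34.3 min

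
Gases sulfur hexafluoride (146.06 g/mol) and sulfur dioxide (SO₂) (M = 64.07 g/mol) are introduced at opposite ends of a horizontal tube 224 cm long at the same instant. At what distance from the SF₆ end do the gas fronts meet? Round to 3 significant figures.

89.2 cm

The fronts meet when d_SF₆ + d_SO₂ = L with d_SF₆/d_SO₂ = √(M_SO₂/M_SF₆) (Graham's law). Here √(M_SO₂/M_SF₆) = √(64.07/146.06) = 0.6623.
With d_SF₆ + d_SO₂ = 224 cm, d_SO₂ = 224/(1 + 0.6623) = 134.8 cm.
d_SF₆ = 224 − 134.8 = 89.2 cm.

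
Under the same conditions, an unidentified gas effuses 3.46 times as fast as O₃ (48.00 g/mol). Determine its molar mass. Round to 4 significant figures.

4.009 g/mol

Graham's law gives rate_X/rate_O₃ = √(M_O₃/M_X).
3.46 = √(48.00/M_X)
M_X = 48.00 / 3.46² = 48.00 / 11.97 = 4.009 g/mol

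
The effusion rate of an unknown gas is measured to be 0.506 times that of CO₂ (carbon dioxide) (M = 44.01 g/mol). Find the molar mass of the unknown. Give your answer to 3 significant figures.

Using Graham's law: rate_X/rate_CO₂ = √(M_CO₂/M_X).
0.506 = √(44.01/M_X)
M_X = 44.01 / 0.506² = 44.01 / 0.2560 = 172 g/mol

172 g/mol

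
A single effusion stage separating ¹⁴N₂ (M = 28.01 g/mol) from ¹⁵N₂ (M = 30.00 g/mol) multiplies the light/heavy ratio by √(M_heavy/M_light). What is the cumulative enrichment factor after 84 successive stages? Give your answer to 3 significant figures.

Overall factor = α^84 with α = √(30.00/28.01), i.e. (30.00/28.01)^(84/2).
= 1.07105^42 = 17.9.

17.9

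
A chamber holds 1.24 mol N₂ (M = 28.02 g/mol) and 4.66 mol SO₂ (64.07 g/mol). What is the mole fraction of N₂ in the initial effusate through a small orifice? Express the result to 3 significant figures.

The effusion rate of species i is ∝ p_i/√M_i ∝ n_i/√M_i.
Mole fraction of N₂ in the effusate = (n_N₂/√M_N₂) / (n_N₂/√M_N₂ + n_SO₂/√M_SO₂)
= (1.24/√28.02) / (1.24/√28.02 + 4.66/√64.07) = 0.2343/(0.2343 + 0.5822) = 0.287.

0.287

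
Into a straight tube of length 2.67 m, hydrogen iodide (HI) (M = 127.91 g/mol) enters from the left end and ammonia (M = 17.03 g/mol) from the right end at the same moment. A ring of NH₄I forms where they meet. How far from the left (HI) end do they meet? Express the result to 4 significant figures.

Distances travelled in equal time are proportional to diffusion rates, so d_HI/d_NH₃ = √(M_NH₃/M_HI) = √(17.03/127.91) = 0.3649.
With d_HI + d_NH₃ = 2.67 m, d_NH₃ = 2.67/(1 + 0.3649) = 1.956 m.
d_HI = 2.67 − 1.956 = 0.7138 m.

0.7138 m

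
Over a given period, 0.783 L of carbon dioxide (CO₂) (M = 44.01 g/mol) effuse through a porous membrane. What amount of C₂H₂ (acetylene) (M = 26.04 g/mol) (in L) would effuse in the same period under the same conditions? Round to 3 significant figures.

Graham's law gives rate_C₂H₂/rate_CO₂ = √(M_CO₂/M_C₂H₂) = √(44.01/26.04) = √1.690 = 1.300.
So the volume for C₂H₂ is 0.783 × 1.300 = 1.02 L.

1.02 L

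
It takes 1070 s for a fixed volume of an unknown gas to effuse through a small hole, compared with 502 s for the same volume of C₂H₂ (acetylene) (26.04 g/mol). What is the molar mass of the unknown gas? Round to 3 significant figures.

118 g/mol

Graham's law gives t_X/t_C₂H₂ = √(M_X/M_C₂H₂).
1070/502 = 2.131 = √(M_X/26.04)
M_X = 26.04 × 2.131² = 26.04 × 4.543 = 118 g/mol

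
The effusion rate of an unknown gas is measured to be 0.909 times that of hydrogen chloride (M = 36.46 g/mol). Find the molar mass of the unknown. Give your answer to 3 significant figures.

44.1 g/mol

Since effusion rate ∝ 1/√M, rate_X/rate_HCl = √(M_HCl/M_X).
0.909 = √(36.46/M_X)
M_X = 36.46 / 0.909² = 36.46 / 0.8263 = 44.1 g/mol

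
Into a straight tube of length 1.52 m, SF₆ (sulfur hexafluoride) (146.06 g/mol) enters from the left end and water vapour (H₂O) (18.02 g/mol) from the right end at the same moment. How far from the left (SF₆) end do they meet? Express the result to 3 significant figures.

The fronts meet when d_SF₆ + d_H₂O = L with d_SF₆/d_H₂O = √(M_H₂O/M_SF₆) (Graham's law). Here √(M_H₂O/M_SF₆) = √(18.02/146.06) = 0.3512.
With d_SF₆ + d_H₂O = 1.52 m, d_H₂O = 1.52/(1 + 0.3512) = 1.125 m.
d_SF₆ = 1.52 − 1.125 = 0.395 m.

0.395 m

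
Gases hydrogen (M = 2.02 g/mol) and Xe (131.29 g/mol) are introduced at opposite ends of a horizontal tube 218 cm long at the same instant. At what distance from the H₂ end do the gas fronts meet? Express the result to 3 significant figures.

194 cm

The fronts meet when d_H₂ + d_Xe = L with d_H₂/d_Xe = √(M_Xe/M_H₂) (Graham's law). Here √(M_Xe/M_H₂) = √(131.29/2.02) = 8.062.
With d_H₂ + d_Xe = 218 cm, d_Xe = 218/(1 + 8.062) = 24.06 cm.
d_H₂ = 218 − 24.06 = 194 cm.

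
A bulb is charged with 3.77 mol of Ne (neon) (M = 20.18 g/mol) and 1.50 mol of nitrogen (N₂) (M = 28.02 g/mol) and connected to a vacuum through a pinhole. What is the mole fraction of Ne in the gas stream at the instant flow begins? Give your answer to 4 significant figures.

The effusion rate of species i is ∝ p_i/√M_i ∝ n_i/√M_i.
Mole fraction of Ne in the effusate = (n_Ne/√M_Ne) / (n_Ne/√M_Ne + n_N₂/√M_N₂)
= (3.77/√20.18) / (3.77/√20.18 + 1.50/√28.02) = 0.8392/(0.8392 + 0.2834) = 0.7476.

0.7476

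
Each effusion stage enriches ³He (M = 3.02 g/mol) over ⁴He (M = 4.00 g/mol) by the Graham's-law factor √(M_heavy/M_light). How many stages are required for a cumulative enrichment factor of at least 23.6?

23

Single-stage factor α = √(4.00/3.02), so ln α = ½ ln(1.32450) = 0.1405.
Need α^N ≥ 23.6 ⇒ N ≥ ln(23.6) / ln α = 3.161 / 0.1405 = 22.50.
Rounding up, N = 23 stages.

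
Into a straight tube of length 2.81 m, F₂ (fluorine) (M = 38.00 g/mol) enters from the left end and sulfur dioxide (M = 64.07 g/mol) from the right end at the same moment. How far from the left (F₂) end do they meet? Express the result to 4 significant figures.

1.587 m

Distances travelled in equal time are proportional to diffusion rates, so d_F₂/d_SO₂ = √(M_SO₂/M_F₂) = √(64.07/38.00) = 1.298.
With d_F₂ + d_SO₂ = 2.81 m, d_SO₂ = 2.81/(1 + 1.298) = 1.223 m.
d_F₂ = 2.81 − 1.223 = 1.587 m.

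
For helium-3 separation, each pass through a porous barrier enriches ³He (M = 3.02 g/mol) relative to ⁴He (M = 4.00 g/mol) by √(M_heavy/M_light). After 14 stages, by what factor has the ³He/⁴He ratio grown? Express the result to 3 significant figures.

Each stage multiplies the ratio by α = √(4.00/3.02), so after 14 stages the overall factor is α^14 = (4.00/3.02)^(14/2).
= 1.32450^7 = 7.15.

7.15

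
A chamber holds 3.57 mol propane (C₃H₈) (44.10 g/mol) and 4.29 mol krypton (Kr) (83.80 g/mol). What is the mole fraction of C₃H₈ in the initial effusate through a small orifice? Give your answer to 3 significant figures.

0.534

The effusion rate of species i is ∝ p_i/√M_i ∝ n_i/√M_i.
Mole fraction of C₃H₈ in the effusate = (n_C₃H₈/√M_C₃H₈) / (n_C₃H₈/√M_C₃H₈ + n_Kr/√M_Kr)
= (3.57/√44.10) / (3.57/√44.10 + 4.29/√83.80) = 0.5376/(0.5376 + 0.4686) = 0.534.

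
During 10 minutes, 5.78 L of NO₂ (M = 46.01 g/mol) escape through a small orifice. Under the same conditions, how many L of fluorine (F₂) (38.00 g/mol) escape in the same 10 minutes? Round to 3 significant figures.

6.36 L

Graham's law gives rate_F₂/rate_NO₂ = √(M_NO₂/M_F₂) = √(46.01/38.00) = √1.211 = 1.100.
So the volume for F₂ is 5.78 × 1.100 = 6.36 L.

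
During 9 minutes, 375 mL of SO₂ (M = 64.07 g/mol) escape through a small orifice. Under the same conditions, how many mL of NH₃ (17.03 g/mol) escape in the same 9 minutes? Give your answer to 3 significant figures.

Graham's law gives rate_NH₃/rate_SO₂ = √(M_SO₂/M_NH₃) = √(64.07/17.03) = √3.762 = 1.940.
So the volume for NH₃ is 375 × 1.940 = 727 mL.

727 mL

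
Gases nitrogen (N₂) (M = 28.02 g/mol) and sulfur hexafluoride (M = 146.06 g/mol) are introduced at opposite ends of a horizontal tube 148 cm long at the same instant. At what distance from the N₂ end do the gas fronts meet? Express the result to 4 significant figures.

Distances travelled in equal time are proportional to diffusion rates, so d_N₂/d_SF₆ = √(M_SF₆/M_N₂) = √(146.06/28.02) = 2.283.
With d_N₂ + d_SF₆ = 148 cm, d_SF₆ = 148/(1 + 2.283) = 45.08 cm.
d_N₂ = 148 − 45.08 = 102.9 cm.

102.9 cm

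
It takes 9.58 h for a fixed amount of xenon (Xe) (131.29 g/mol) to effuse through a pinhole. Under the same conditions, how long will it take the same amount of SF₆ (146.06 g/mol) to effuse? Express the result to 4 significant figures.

10.10 h

Since effusion rate ∝ 1/√M, t_SF₆/t_Xe = √(M_SF₆/M_Xe) = √(146.06/131.29) = √1.112 = 1.055.
So the time for SF₆ is 9.58 × 1.055 = 10.10 h.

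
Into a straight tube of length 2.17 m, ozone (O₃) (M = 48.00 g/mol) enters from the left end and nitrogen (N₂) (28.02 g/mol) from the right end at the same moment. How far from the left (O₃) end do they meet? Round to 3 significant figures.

0.940 m

Distances travelled in equal time are proportional to diffusion rates, so d_O₃/d_N₂ = √(M_N₂/M_O₃) = √(28.02/48.00) = 0.7640.
With d_O₃ + d_N₂ = 2.17 m, d_N₂ = 2.17/(1 + 0.7640) = 1.230 m.
d_O₃ = 2.17 − 1.230 = 0.940 m.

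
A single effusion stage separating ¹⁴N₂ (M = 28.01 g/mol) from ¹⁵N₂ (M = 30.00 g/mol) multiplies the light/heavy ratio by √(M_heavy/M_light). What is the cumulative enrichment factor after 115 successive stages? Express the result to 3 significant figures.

51.8

After 115 stages the ratio has grown by (√(30.00/28.01))^115 = (30.00/28.01)^(115/2).
= 1.07105^(115/2) = 51.8.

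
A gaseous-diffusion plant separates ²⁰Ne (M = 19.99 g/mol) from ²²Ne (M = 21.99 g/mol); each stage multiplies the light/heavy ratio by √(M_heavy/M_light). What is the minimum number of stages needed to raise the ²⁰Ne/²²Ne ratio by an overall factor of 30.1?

72

Per stage α = (21.99/19.99)^(1/2) = 1.10005^0.5, giving ln α = 0.04768.
Need α^N ≥ 30.1 ⇒ N ≥ ln(30.1) / ln α = 3.405 / 0.04768 = 71.41.
Minimum whole number of stages: N = 72.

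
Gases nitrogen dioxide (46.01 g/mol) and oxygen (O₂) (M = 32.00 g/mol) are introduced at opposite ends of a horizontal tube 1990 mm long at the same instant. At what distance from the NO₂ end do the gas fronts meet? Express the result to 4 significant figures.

Graham's law gives d_NO₂/d_O₂ = rate_NO₂/rate_O₂ = √(M_O₂/M_NO₂) = √(32.00/46.01) = 0.8340.
With d_NO₂ + d_O₂ = 1990 mm, d_O₂ = 1990/(1 + 0.8340) = 1085 mm.
d_NO₂ = 1990 − 1085 = 904.9 mm.

904.9 mm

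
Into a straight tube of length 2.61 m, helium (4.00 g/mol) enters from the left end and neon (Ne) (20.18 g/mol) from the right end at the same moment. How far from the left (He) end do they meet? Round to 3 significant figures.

1.81 m

Graham's law gives d_He/d_Ne = rate_He/rate_Ne = √(M_Ne/M_He) = √(20.18/4.00) = 2.246.
With d_He + d_Ne = 2.61 m, d_Ne = 2.61/(1 + 2.246) = 0.8040 m.
d_He = 2.61 − 0.8040 = 1.81 m.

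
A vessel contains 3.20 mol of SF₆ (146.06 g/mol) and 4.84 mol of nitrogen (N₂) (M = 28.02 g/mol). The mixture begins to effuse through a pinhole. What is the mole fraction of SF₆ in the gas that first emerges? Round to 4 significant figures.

0.2246

Effusion rate of each component ∝ n_i/√M_i (partial pressure × 1/√M).
Mole fraction of SF₆ in the effusate = (n_SF₆/√M_SF₆) / (n_SF₆/√M_SF₆ + n_N₂/√M_N₂)
= (3.20/√146.06) / (3.20/√146.06 + 4.84/√28.02) = 0.2648/(0.2648 + 0.9143) = 0.2246.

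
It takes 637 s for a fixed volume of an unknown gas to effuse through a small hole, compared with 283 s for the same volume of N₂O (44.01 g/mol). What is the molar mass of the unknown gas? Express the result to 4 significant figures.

From Graham's law, t_X/t_N₂O = √(M_X/M_N₂O).
637/283 = 2.251 = √(M_X/44.01)
M_X = 44.01 × 2.251² = 44.01 × 5.066 = 223.0 g/mol

223.0 g/mol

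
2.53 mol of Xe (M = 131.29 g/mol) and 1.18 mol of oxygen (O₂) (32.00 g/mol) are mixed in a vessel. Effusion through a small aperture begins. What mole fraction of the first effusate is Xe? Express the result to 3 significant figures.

The effusion rate of species i is ∝ p_i/√M_i ∝ n_i/√M_i.
x_Xe(eff) = (n_Xe/√M_Xe) / (n_Xe/√M_Xe + n_O₂/√M_O₂)
= (2.53/√131.29) / (2.53/√131.29 + 1.18/√32.00) = 0.2208/(0.2208 + 0.2086) = 0.514.

0.514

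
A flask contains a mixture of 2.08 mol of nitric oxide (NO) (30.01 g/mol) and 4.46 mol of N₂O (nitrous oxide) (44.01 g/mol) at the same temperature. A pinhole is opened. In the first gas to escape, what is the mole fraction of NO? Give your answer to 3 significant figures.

0.361

Effusion rate of each component ∝ n_i/√M_i (partial pressure × 1/√M).
x_NO(eff) = (n_NO/√M_NO) / (n_NO/√M_NO + n_N₂O/√M_N₂O)
= (2.08/√30.01) / (2.08/√30.01 + 4.46/√44.01) = 0.3797/(0.3797 + 0.6723) = 0.361.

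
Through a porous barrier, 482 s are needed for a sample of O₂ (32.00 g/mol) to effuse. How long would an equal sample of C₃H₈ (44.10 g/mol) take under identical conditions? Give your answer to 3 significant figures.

Graham's law gives t_C₃H₈/t_O₂ = √(M_C₃H₈/M_O₂) = √(44.10/32.00) = √1.378 = 1.174.
So the time for C₃H₈ is 482 × 1.174 = 566 s.

566 s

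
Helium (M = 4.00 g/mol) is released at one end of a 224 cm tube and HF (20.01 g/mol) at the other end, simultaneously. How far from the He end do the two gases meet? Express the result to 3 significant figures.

155 cm

The fronts meet when d_He + d_HF = L with d_He/d_HF = √(M_HF/M_He) (Graham's law). Here √(M_HF/M_He) = √(20.01/4.00) = 2.237.
With d_He + d_HF = 224 cm, d_HF = 224/(1 + 2.237) = 69.21 cm.
d_He = 224 − 69.21 = 155 cm.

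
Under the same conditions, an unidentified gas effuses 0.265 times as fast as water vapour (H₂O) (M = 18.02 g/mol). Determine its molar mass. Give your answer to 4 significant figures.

256.6 g/mol

Graham's law gives rate_X/rate_H₂O = √(M_H₂O/M_X).
0.265 = √(18.02/M_X)
M_X = 18.02 / 0.265² = 18.02 / 0.07023 = 256.6 g/mol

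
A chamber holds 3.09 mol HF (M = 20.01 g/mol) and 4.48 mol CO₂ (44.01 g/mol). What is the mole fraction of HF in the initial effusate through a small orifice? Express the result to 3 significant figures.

0.506

Rate_i ∝ x_i/√M_i (Graham's law weighted by mole fraction), so the effusate composition follows n_i/√M_i.
So x_HF in the escaping gas = (n_HF/√M_HF) / Σ(n_i/√M_i)
= (3.09/√20.01) / (3.09/√20.01 + 4.48/√44.01) = 0.6908/(0.6908 + 0.6753) = 0.506.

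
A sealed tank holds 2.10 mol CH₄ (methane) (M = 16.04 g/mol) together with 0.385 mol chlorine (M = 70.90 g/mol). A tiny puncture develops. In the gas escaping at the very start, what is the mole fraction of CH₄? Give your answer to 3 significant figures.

0.920

Rate_i ∝ x_i/√M_i (Graham's law weighted by mole fraction), so the effusate composition follows n_i/√M_i.
Mole fraction of CH₄ in the effusate = (n_CH₄/√M_CH₄) / (n_CH₄/√M_CH₄ + n_Cl₂/√M_Cl₂)
= (2.10/√16.04) / (2.10/√16.04 + 0.385/√70.90) = 0.5243/(0.5243 + 0.04572) = 0.920.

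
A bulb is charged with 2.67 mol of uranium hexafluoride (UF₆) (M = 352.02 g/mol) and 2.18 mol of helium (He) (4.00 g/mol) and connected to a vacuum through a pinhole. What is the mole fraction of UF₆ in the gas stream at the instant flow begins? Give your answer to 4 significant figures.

The effusion rate of species i is ∝ p_i/√M_i ∝ n_i/√M_i.
So x_UF₆ in the escaping gas = (n_UF₆/√M_UF₆) / Σ(n_i/√M_i)
= (2.67/√352.02) / (2.67/√352.02 + 2.18/√4.00) = 0.1423/(0.1423 + 1.090) = 0.1155.

0.1155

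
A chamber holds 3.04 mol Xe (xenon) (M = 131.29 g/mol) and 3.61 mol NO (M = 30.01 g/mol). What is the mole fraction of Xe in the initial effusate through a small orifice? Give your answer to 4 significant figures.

0.2870

Each component's effusion rate ∝ (its partial pressure)·(1/√M) ∝ n_i/√M_i.
Mole fraction of Xe in the effusate = (n_Xe/√M_Xe) / (n_Xe/√M_Xe + n_NO/√M_NO)
= (3.04/√131.29) / (3.04/√131.29 + 3.61/√30.01) = 0.2653/(0.2653 + 0.6590) = 0.2870.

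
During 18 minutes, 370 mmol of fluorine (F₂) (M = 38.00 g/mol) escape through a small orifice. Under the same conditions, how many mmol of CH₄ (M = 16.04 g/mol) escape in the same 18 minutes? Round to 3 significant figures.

Using Graham's law: rate_CH₄/rate_F₂ = √(M_F₂/M_CH₄) = √(38.00/16.04) = √2.369 = 1.539.
So the amount for CH₄ is 370 × 1.539 = 569 mmol.

569 mmol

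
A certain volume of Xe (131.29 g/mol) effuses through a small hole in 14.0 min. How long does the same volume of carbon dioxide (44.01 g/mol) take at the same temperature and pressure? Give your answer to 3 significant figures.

Since effusion rate ∝ 1/√M, t_CO₂/t_Xe = √(M_CO₂/M_Xe) = √(44.01/131.29) = √0.3352 = 0.5790.
So the time for CO₂ is 14.0 × 0.5790 = 8.11 min.

8.11 min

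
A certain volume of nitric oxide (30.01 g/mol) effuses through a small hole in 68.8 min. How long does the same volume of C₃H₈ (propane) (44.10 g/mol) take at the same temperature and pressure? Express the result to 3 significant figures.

83.4 min

From Graham's law, t_C₃H₈/t_NO = √(M_C₃H₈/M_NO) = √(44.10/30.01) = √1.470 = 1.212.
So the time for C₃H₈ is 68.8 × 1.212 = 83.4 min.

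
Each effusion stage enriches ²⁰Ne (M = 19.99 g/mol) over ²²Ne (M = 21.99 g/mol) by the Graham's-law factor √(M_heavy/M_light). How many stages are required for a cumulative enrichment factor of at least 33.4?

Single-stage factor α = √(21.99/19.99), so ln α = ½ ln(1.10005) = 0.04768.
Need α^N ≥ 33.4 ⇒ N ≥ ln(33.4) / ln α = 3.509 / 0.04768 = 73.59.
Minimum whole number of stages: N = 74.

74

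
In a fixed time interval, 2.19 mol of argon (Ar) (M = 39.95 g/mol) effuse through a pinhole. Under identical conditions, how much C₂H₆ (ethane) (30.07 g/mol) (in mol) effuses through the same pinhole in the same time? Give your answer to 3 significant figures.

2.52 mol

By Graham's law, rate_C₂H₆/rate_Ar = √(M_Ar/M_C₂H₆) = √(39.95/30.07) = √1.329 = 1.153.
So the amount for C₂H₆ is 2.19 × 1.153 = 2.52 mol.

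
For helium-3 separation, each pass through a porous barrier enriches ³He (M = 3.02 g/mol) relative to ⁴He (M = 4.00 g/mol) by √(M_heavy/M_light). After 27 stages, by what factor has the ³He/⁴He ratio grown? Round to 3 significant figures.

Overall factor = α^27 with α = √(4.00/3.02), i.e. (4.00/3.02)^(27/2).
= 1.32450^(27/2) = 44.4.

44.4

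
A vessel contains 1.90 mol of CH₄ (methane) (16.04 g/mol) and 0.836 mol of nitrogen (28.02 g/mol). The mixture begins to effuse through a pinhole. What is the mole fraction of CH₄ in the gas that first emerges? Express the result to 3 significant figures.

The effusion rate of species i is ∝ p_i/√M_i ∝ n_i/√M_i.
Mole fraction of CH₄ in the effusate = (n_CH₄/√M_CH₄) / (n_CH₄/√M_CH₄ + n_N₂/√M_N₂)
= (1.90/√16.04) / (1.90/√16.04 + 0.836/√28.02) = 0.4744/(0.4744 + 0.1579) = 0.750.

0.750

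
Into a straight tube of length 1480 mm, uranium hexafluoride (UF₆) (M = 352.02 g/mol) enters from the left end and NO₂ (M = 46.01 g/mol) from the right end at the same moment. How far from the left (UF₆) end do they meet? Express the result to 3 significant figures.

In equal time, each gas travels a distance ∝ its rate ∝ 1/√M, so d_UF₆/d_NO₂ = √(M_NO₂/M_UF₆) = √(46.01/352.02) = 0.3615.
With d_UF₆ + d_NO₂ = 1480 mm, d_NO₂ = 1480/(1 + 0.3615) = 1087 mm.
d_UF₆ = 1480 − 1087 = 393 mm.

393 mm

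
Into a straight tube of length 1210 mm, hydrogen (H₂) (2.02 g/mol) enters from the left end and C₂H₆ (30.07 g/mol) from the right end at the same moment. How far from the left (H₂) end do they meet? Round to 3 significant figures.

In equal time, each gas travels a distance ∝ its rate ∝ 1/√M, so d_H₂/d_C₂H₆ = √(M_C₂H₆/M_H₂) = √(30.07/2.02) = 3.858.
With d_H₂ + d_C₂H₆ = 1210 mm, d_C₂H₆ = 1210/(1 + 3.858) = 249.1 mm.
d_H₂ = 1210 − 249.1 = 961 mm.

961 mm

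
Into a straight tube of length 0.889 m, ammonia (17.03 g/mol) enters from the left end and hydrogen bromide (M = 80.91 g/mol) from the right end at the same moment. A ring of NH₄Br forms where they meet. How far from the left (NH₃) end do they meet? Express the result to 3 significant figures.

0.609 m

In equal time, each gas travels a distance ∝ its rate ∝ 1/√M, so d_NH₃/d_HBr = √(M_HBr/M_NH₃) = √(80.91/17.03) = 2.180.
With d_NH₃ + d_HBr = 0.889 m, d_HBr = 0.889/(1 + 2.180) = 0.2796 m.
d_NH₃ = 0.889 − 0.2796 = 0.609 m.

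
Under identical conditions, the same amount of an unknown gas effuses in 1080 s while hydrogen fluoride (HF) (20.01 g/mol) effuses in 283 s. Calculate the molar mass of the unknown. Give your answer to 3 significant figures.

Using Graham's law: t_X/t_HF = √(M_X/M_HF).
1080/283 = 3.816 = √(M_X/20.01)
M_X = 20.01 × 3.816² = 20.01 × 14.56 = 291 g/mol

291 g/mol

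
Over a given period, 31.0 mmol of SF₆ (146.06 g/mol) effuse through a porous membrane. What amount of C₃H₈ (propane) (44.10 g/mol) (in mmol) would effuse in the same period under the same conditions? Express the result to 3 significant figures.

56.4 mmol

By Graham's law, rate_C₃H₈/rate_SF₆ = √(M_SF₆/M_C₃H₈) = √(146.06/44.10) = √3.312 = 1.820.
So the amount for C₃H₈ is 31.0 × 1.820 = 56.4 mmol.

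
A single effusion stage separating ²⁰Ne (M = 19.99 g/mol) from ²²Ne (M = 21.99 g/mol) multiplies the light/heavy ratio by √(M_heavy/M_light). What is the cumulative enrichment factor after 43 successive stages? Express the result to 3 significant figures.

7.77

Overall factor = α^43 with α = √(21.99/19.99), i.e. (21.99/19.99)^(43/2).
= 1.10005^(43/2) = 7.77.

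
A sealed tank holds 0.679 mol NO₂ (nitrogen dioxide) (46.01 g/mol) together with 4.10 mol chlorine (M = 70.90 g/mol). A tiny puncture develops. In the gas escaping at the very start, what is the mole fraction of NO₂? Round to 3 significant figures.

0.171

Effusion rate of each component ∝ n_i/√M_i (partial pressure × 1/√M).
So x_NO₂ in the escaping gas = (n_NO₂/√M_NO₂) / Σ(n_i/√M_i)
= (0.679/√46.01) / (0.679/√46.01 + 4.10/√70.90) = 0.1001/(0.1001 + 0.4869) = 0.171.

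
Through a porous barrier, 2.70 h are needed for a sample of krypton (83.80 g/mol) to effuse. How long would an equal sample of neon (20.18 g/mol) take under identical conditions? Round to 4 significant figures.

1.325 h

From Graham's law, t_Ne/t_Kr = √(M_Ne/M_Kr) = √(20.18/83.80) = √0.2408 = 0.4907.
So the time for Ne is 2.70 × 0.4907 = 1.325 h.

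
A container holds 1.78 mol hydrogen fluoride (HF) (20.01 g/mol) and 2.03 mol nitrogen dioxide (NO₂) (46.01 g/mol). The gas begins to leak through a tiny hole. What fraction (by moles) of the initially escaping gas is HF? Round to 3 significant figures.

Rate_i ∝ x_i/√M_i (Graham's law weighted by mole fraction), so the effusate composition follows n_i/√M_i.
x_HF(eff) = (n_HF/√M_HF) / (n_HF/√M_HF + n_NO₂/√M_NO₂)
= (1.78/√20.01) / (1.78/√20.01 + 2.03/√46.01) = 0.3979/(0.3979 + 0.2993) = 0.571.

0.571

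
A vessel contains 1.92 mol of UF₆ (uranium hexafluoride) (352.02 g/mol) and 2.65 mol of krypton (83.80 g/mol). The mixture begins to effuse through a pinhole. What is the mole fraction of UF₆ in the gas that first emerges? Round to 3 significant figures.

0.261

The effusion rate of species i is ∝ p_i/√M_i ∝ n_i/√M_i.
So x_UF₆ in the escaping gas = (n_UF₆/√M_UF₆) / Σ(n_i/√M_i)
= (1.92/√352.02) / (1.92/√352.02 + 2.65/√83.80) = 0.1023/(0.1023 + 0.2895) = 0.261.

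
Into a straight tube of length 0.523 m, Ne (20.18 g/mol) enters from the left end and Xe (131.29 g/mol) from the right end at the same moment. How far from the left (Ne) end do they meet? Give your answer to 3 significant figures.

Distances travelled in equal time are proportional to diffusion rates, so d_Ne/d_Xe = √(M_Xe/M_Ne) = √(131.29/20.18) = 2.551.
With d_Ne + d_Xe = 0.523 m, d_Xe = 0.523/(1 + 2.551) = 0.1473 m.
d_Ne = 0.523 − 0.1473 = 0.376 m.

0.376 m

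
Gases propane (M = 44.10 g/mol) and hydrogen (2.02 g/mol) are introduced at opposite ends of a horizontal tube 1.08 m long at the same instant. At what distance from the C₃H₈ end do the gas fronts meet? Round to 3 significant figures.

In equal time, each gas travels a distance ∝ its rate ∝ 1/√M, so d_C₃H₈/d_H₂ = √(M_H₂/M_C₃H₈) = √(2.02/44.10) = 0.2140.
With d_C₃H₈ + d_H₂ = 1.08 m, d_H₂ = 1.08/(1 + 0.2140) = 0.8896 m.
d_C₃H₈ = 1.08 − 0.8896 = 0.190 m.

0.190 m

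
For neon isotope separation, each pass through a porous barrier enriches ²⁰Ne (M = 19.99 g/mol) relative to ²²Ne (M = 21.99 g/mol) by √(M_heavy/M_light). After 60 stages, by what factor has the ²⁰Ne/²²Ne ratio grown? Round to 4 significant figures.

After 60 stages the ratio has grown by (√(21.99/19.99))^60 = (21.99/19.99)^(60/2).
= 1.10005^30 = 17.47.

17.47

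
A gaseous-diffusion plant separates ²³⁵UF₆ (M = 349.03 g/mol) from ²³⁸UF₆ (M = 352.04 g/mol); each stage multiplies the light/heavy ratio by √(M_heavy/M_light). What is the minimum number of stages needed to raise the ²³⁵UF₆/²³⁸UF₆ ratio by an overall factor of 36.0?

Single-stage factor α = √(352.04/349.03), so ln α = ½ ln(1.00862) = 0.004293.
Need α^N ≥ 36.0 ⇒ N ≥ ln(36.0) / ln α = 3.584 / 0.004293 = 834.65.
Rounding up, N = 835 stages.

835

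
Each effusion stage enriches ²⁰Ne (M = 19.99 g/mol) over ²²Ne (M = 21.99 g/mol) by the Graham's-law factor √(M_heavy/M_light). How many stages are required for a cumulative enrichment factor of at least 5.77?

37

With α = √(21.99/19.99) per stage, ln α = ½ ln(1.10005) = 0.04768.
Need α^N ≥ 5.77 ⇒ N ≥ ln(5.77) / ln α = 1.753 / 0.04768 = 36.76.
Rounding up, N = 37 stages.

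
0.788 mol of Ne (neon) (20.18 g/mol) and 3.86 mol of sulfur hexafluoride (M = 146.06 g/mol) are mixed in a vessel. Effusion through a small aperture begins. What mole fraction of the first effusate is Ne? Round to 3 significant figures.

0.355

Rate_i ∝ x_i/√M_i (Graham's law weighted by mole fraction), so the effusate composition follows n_i/√M_i.
Mole fraction of Ne in the effusate = (n_Ne/√M_Ne) / (n_Ne/√M_Ne + n_SF₆/√M_SF₆)
= (0.788/√20.18) / (0.788/√20.18 + 3.86/√146.06) = 0.1754/(0.1754 + 0.3194) = 0.355.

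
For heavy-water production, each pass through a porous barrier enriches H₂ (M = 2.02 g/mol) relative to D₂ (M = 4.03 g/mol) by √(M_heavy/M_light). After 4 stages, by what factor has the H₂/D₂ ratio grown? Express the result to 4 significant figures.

3.980

After 4 stages the ratio has grown by (√(4.03/2.02))^4 = (4.03/2.02)^(4/2).
= 1.99505^2 = 3.980.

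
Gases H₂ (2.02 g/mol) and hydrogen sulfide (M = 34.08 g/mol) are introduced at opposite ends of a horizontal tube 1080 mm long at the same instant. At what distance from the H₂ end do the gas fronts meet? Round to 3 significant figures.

Graham's law gives d_H₂/d_H₂S = rate_H₂/rate_H₂S = √(M_H₂S/M_H₂) = √(34.08/2.02) = 4.107.
With d_H₂ + d_H₂S = 1080 mm, d_H₂S = 1080/(1 + 4.107) = 211.5 mm.
d_H₂ = 1080 − 211.5 = 869 mm.

869 mm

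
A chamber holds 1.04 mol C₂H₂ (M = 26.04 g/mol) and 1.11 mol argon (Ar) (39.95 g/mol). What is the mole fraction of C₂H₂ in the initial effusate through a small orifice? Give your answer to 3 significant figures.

Effusion rate of each component ∝ n_i/√M_i (partial pressure × 1/√M).
So x_C₂H₂ in the escaping gas = (n_C₂H₂/√M_C₂H₂) / Σ(n_i/√M_i)
= (1.04/√26.04) / (1.04/√26.04 + 1.11/√39.95) = 0.2038/(0.2038 + 0.1756) = 0.537.

0.537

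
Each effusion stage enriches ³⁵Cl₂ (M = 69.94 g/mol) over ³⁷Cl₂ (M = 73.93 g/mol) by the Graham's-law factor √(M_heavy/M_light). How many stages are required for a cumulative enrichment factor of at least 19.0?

107

With α = √(73.93/69.94) per stage, ln α = ½ ln(1.05705) = 0.02774.
Need α^N ≥ 19.0 ⇒ N ≥ ln(19.0) / ln α = 2.944 / 0.02774 = 106.14.
Minimum whole number of stages: N = 107.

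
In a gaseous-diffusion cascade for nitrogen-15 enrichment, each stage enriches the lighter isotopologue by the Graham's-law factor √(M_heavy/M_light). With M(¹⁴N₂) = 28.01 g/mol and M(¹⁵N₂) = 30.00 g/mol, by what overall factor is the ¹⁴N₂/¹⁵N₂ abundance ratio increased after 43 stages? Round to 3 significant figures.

After 43 stages the ratio has grown by (√(30.00/28.01))^43 = (30.00/28.01)^(43/2).
= 1.07105^(43/2) = 4.37.

4.37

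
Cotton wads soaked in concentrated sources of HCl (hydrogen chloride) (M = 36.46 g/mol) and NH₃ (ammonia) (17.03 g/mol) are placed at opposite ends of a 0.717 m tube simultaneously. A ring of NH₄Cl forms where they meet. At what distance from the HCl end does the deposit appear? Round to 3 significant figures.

0.291 m

Graham's law gives d_HCl/d_NH₃ = rate_HCl/rate_NH₃ = √(M_NH₃/M_HCl) = √(17.03/36.46) = 0.6834.
With d_HCl + d_NH₃ = 0.717 m, d_NH₃ = 0.717/(1 + 0.6834) = 0.4259 m.
d_HCl = 0.717 − 0.4259 = 0.291 m.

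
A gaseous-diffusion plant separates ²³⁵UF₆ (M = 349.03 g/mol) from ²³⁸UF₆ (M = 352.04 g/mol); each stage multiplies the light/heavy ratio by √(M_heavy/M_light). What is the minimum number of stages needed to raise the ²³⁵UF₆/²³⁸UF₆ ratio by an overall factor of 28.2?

778

Per stage α = (352.04/349.03)^(1/2) = 1.00862^0.5, giving ln α = 0.004293.
Need α^N ≥ 28.2 ⇒ N ≥ ln(28.2) / ln α = 3.339 / 0.004293 = 777.77.
So at least 778 stages are needed.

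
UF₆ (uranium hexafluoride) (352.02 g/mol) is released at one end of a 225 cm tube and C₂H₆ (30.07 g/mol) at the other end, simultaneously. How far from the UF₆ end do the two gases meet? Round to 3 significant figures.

50.9 cm

Graham's law gives d_UF₆/d_C₂H₆ = rate_UF₆/rate_C₂H₆ = √(M_C₂H₆/M_UF₆) = √(30.07/352.02) = 0.2923.
With d_UF₆ + d_C₂H₆ = 225 cm, d_C₂H₆ = 225/(1 + 0.2923) = 174.1 cm.
d_UF₆ = 225 − 174.1 = 50.9 cm.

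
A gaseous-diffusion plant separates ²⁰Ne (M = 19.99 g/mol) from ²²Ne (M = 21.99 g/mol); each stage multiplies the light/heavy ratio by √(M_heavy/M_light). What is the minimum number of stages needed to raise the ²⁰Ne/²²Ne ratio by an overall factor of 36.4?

With α = √(21.99/19.99) per stage, ln α = ½ ln(1.10005) = 0.04768.
Need α^N ≥ 36.4 ⇒ N ≥ ln(36.4) / ln α = 3.595 / 0.04768 = 75.39.
So at least 76 stages are needed.

76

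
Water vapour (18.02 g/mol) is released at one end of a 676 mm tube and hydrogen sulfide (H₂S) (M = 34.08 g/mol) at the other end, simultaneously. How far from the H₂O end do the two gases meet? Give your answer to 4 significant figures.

391.4 mm

The fronts meet when d_H₂O + d_H₂S = L with d_H₂O/d_H₂S = √(M_H₂S/M_H₂O) (Graham's law). Here √(M_H₂S/M_H₂O) = √(34.08/18.02) = 1.375.
With d_H₂O + d_H₂S = 676 mm, d_H₂S = 676/(1 + 1.375) = 284.6 mm.
d_H₂O = 676 − 284.6 = 391.4 mm.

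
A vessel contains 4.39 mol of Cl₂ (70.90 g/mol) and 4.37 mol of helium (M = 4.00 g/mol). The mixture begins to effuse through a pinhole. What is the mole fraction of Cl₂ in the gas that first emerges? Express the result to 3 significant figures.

0.193

Each component's effusion rate ∝ (its partial pressure)·(1/√M) ∝ n_i/√M_i.
x_Cl₂(eff) = (n_Cl₂/√M_Cl₂) / (n_Cl₂/√M_Cl₂ + n_He/√M_He)
= (4.39/√70.90) / (4.39/√70.90 + 4.37/√4.00) = 0.5214/(0.5214 + 2.185) = 0.193.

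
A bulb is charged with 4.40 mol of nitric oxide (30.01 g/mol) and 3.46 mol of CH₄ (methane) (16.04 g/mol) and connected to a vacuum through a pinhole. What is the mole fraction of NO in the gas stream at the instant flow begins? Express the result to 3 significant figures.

The effusion rate of species i is ∝ p_i/√M_i ∝ n_i/√M_i.
x_NO(eff) = (n_NO/√M_NO) / (n_NO/√M_NO + n_CH₄/√M_CH₄)
= (4.40/√30.01) / (4.40/√30.01 + 3.46/√16.04) = 0.8032/(0.8032 + 0.8639) = 0.482.

0.482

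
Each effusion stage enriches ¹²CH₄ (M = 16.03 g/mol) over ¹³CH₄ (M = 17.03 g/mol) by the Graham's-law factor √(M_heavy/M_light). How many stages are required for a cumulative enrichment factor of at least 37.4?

120

Single-stage factor α = √(17.03/16.03), so ln α = ½ ln(1.06238) = 0.03026.
Need α^N ≥ 37.4 ⇒ N ≥ ln(37.4) / ln α = 3.622 / 0.03026 = 119.70.
Minimum whole number of stages: N = 120.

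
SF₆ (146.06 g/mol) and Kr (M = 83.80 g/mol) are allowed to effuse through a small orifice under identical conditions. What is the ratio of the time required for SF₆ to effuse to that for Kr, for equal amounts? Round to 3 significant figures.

From Graham's law, t_SF₆/t_Kr = √(M_SF₆/M_Kr) = √(146.06/83.80) = √1.743 = 1.32.

1.32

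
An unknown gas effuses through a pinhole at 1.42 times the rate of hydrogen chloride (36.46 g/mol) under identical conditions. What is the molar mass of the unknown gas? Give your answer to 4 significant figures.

Since effusion rate ∝ 1/√M, rate_X/rate_HCl = √(M_HCl/M_X).
1.42 = √(36.46/M_X)
M_X = 36.46 / 1.42² = 36.46 / 2.016 = 18.08 g/mol

18.08 g/mol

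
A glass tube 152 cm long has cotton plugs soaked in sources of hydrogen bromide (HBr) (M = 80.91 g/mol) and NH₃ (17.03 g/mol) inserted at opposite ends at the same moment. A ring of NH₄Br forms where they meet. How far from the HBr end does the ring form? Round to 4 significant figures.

47.80 cm

The fronts meet when d_HBr + d_NH₃ = L with d_HBr/d_NH₃ = √(M_NH₃/M_HBr) (Graham's law). Here √(M_NH₃/M_HBr) = √(17.03/80.91) = 0.4588.
With d_HBr + d_NH₃ = 152 cm, d_NH₃ = 152/(1 + 0.4588) = 104.2 cm.
d_HBr = 152 − 104.2 = 47.80 cm.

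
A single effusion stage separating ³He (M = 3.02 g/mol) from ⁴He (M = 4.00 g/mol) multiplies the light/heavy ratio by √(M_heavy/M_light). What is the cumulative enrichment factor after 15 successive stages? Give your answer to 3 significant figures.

Overall factor = α^15 with α = √(4.00/3.02), i.e. (4.00/3.02)^(15/2).
= 1.32450^(15/2) = 8.23.

8.23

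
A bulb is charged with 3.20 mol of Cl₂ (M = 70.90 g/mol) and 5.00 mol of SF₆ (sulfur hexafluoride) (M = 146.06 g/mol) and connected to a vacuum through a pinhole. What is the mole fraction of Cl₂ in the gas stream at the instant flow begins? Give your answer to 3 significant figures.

The effusion rate of species i is ∝ p_i/√M_i ∝ n_i/√M_i.
So x_Cl₂ in the escaping gas = (n_Cl₂/√M_Cl₂) / Σ(n_i/√M_i)
= (3.20/√70.90) / (3.20/√70.90 + 5.00/√146.06) = 0.3800/(0.3800 + 0.4137) = 0.479.

0.479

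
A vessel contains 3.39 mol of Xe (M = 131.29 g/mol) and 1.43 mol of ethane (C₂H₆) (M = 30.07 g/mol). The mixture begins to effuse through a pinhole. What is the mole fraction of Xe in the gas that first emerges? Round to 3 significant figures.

0.532

The effusion rate of species i is ∝ p_i/√M_i ∝ n_i/√M_i.
So x_Xe in the escaping gas = (n_Xe/√M_Xe) / Σ(n_i/√M_i)
= (3.39/√131.29) / (3.39/√131.29 + 1.43/√30.07) = 0.2959/(0.2959 + 0.2608) = 0.532.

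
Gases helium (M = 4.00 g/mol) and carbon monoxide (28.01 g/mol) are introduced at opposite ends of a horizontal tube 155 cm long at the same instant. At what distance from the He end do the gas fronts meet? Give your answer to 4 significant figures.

112.5 cm

Graham's law gives d_He/d_CO = rate_He/rate_CO = √(M_CO/M_He) = √(28.01/4.00) = 2.646.
With d_He + d_CO = 155 cm, d_CO = 155/(1 + 2.646) = 42.51 cm.
d_He = 155 − 42.51 = 112.5 cm.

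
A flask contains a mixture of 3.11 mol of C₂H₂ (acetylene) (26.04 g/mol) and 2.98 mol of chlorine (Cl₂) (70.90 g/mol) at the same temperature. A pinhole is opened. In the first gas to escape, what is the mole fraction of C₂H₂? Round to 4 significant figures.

Effusion rate of each component ∝ n_i/√M_i (partial pressure × 1/√M).
So x_C₂H₂ in the escaping gas = (n_C₂H₂/√M_C₂H₂) / Σ(n_i/√M_i)
= (3.11/√26.04) / (3.11/√26.04 + 2.98/√70.90) = 0.6095/(0.6095 + 0.3539) = 0.6326.

0.6326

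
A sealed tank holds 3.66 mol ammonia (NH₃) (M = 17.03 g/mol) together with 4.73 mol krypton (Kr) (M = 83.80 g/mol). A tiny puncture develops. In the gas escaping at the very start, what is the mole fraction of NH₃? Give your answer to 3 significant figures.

Rate_i ∝ x_i/√M_i (Graham's law weighted by mole fraction), so the effusate composition follows n_i/√M_i.
x_NH₃(eff) = (n_NH₃/√M_NH₃) / (n_NH₃/√M_NH₃ + n_Kr/√M_Kr)
= (3.66/√17.03) / (3.66/√17.03 + 4.73/√83.80) = 0.8869/(0.8869 + 0.5167) = 0.632.

0.632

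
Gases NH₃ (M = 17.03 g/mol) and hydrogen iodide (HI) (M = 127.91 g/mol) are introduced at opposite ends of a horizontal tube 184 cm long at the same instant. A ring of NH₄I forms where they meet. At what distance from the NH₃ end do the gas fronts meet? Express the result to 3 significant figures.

135 cm

The fronts meet when d_NH₃ + d_HI = L with d_NH₃/d_HI = √(M_HI/M_NH₃) (Graham's law). Here √(M_HI/M_NH₃) = √(127.91/17.03) = 2.741.
With d_NH₃ + d_HI = 184 cm, d_HI = 184/(1 + 2.741) = 49.19 cm.
d_NH₃ = 184 − 49.19 = 135 cm.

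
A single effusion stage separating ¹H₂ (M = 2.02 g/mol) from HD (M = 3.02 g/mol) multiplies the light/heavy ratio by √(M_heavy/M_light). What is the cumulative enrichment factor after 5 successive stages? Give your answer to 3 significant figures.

2.73

Each stage multiplies the ratio by α = √(3.02/2.02), so after 5 stages the overall factor is α^5 = (3.02/2.02)^(5/2).
= 1.49505^(5/2) = 2.73.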